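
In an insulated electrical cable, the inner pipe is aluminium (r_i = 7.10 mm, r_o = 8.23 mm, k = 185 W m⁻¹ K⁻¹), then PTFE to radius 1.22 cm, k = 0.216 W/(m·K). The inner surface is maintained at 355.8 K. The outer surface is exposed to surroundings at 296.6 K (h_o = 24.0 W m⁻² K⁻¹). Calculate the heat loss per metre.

Series thermal resistances, inner to outer:
  R'_aluminium = ln(0.00823/0.00710)/(2πk) = 0.1477/(2π·185) = 1.271×10^-4 m·K/W
  R'_PTFE = ln(0.0122/0.00823)/(2πk) = 0.3936/(2π·0.216) = 0.2901 m·K/W
  R'_conv,out = 1/(2πr h) = 1/(2π·0.0122·24.0) = 0.5436 m·K/W
ΣR = 1.271×10^-4 + 0.2901 + 0.5436 = 0.8338 m·K/W
Q' = ΔT/ΣR = (355.8 K − 296.6 K)/0.8338 = 71.0 W/m

Q' = 71.0 W/m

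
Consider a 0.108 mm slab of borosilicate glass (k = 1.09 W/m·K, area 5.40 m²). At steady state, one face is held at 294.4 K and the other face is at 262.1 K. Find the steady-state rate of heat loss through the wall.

Q = kA·ΔT/L = 1.09 × 5.40 × |294.4 K − 262.1 K| / 1.08×10^-4 = 1.76×10^6 W

Q = 1760 kW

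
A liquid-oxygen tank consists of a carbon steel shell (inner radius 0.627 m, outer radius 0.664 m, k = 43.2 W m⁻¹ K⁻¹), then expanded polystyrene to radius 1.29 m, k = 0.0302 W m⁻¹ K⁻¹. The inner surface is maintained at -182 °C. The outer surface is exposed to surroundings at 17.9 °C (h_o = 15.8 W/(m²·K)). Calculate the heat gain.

Q = 104 W

Series thermal resistances, inner to outer:
  R_carbon steel = (1/0.627 − 1/0.664)/(4πk) = 0.08887/(4π·43.2) = 1.637×10^-4 K/W
  R_expanded polystyrene = (1/0.664 − 1/1.29)/(4πk) = 0.7308/(4π·0.0302) = 1.926 K/W
  R_conv,out = 1/(4πr²h) = 1/(4π·1.29²·15.8) = 0.003027 K/W
ΣR = 1.637×10^-4 + 1.926 + 0.003027 = 1.929 K/W
Q = ΔT/ΣR = (-182 °C − 17.9 °C)/1.929 = -104 W
(Negative Q ⇒ heat flows inward; heat gain = 104 W.)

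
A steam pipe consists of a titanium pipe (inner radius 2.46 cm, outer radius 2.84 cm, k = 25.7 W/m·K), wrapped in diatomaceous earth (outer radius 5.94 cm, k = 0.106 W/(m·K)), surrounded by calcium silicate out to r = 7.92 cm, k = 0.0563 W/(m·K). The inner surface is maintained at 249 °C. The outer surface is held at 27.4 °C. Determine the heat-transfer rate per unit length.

Q' = 115 W/m

Series thermal resistances, inner to outer:
  R'_titanium = ln(0.0284/0.0246)/(2πk) = 0.1436/(2π·25.7) = 8.896×10^-4 m·K/W
  R'_diatomaceous earth = ln(0.0594/0.0284)/(2πk) = 0.7379/(2π·0.106) = 1.108 m·K/W
  R'_calcium silicate = ln(0.0792/0.0594)/(2πk) = 0.2877/(2π·0.0563) = 0.8133 m·K/W
ΣR = 8.896×10^-4 + 1.108 + 0.8133 = 1.922 m·K/W
Q' = ΔT/ΣR = (249 °C − 27.4 °C)/1.922 = 115 W/m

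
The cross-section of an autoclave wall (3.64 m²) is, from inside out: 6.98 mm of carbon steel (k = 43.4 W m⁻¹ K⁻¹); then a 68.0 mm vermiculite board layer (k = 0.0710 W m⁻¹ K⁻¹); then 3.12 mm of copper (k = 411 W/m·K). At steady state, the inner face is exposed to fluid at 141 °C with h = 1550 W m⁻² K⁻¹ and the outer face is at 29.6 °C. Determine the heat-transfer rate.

Resistance network (inner→outer):
  R_conv,in = 1/(hA) = 1/(1550·3.64) = 1.772×10^-4 K/W
  R_carbon steel = L/(kA) = 0.00698/(43.4·3.64) = 4.418×10^-5 K/W
  R_vermiculite board = L/(kA) = 0.0680/(0.0710·3.64) = 0.2631 K/W
  R_copper = L/(kA) = 0.00312/(411·3.64) = 2.086×10^-6 K/W
ΣR = 1.772×10^-4 + 4.418×10^-5 + 0.2631 + 2.086×10^-6 = 0.2633 K/W
Q = ΔT/ΣR = (141 °C − 29.6 °C)/0.2633 = 423 W

Q = 423 W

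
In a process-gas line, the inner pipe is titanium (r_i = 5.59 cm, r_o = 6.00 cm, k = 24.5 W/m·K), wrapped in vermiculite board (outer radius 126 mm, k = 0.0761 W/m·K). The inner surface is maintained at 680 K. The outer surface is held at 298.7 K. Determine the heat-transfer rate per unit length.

Q' = 246 W/m

Treat each layer as a resistance in series:
  R'_titanium = ln(0.0600/0.0559)/(2πk) = 0.07078/(2π·24.5) = 4.598×10^-4 m·K/W
  R'_vermiculite board = ln(0.126/0.0600)/(2πk) = 0.7419/(2π·0.0761) = 1.552 m·K/W
ΣR = 4.598×10^-4 + 1.552 = 1.552 m·K/W
Q' = ΔT/ΣR = (680 K − 298.7 K)/1.552 = 246 W/m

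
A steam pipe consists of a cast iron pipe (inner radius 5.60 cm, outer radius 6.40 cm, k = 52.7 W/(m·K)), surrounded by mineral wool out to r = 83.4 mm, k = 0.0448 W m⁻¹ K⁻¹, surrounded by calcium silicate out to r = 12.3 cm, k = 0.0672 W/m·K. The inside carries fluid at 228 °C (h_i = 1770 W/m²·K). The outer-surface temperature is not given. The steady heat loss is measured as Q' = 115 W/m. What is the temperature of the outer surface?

T_out = 13.8 °C

Sum the resistances:
  R'_conv,in = 1/(2πr h) = 1/(2π·0.0560·1770) = 0.001606 m·K/W
  R'_cast iron = ln(0.0640/0.0560)/(2πk) = 0.1335/(2π·52.7) = 4.033×10^-4 m·K/W
  R'_mineral wool = ln(0.0834/0.0640)/(2πk) = 0.2648/(2π·0.0448) = 0.9406 m·K/W
  R'_calcium silicate = ln(0.123/0.0834)/(2πk) = 0.3885/(2π·0.0672) = 0.9202 m·K/W
ΣR = 1.863 m·K/W
ΔT = Q'·ΣR = 115 × 1.863 = 214.2 K
Heat flows outward, so T_out = T_in − ΔT = 228 − 214.2 = 13.8 °C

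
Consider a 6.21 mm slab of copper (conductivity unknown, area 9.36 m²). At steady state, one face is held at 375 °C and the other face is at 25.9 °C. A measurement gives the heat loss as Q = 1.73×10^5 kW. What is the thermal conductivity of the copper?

ΣR = ΔT/Q = |375 − 25.9|/1.73×10^8 = 2.018×10^-6 K/W
L/(kA) = 2.018×10^-6 ⇒ k = 0.00621/(2.018×10^-6·9.36) = 329 W/m·K

k = 329 W/m·K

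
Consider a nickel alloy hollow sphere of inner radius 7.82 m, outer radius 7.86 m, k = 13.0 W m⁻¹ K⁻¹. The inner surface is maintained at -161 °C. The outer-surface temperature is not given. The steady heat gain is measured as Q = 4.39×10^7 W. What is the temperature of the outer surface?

T_out = 13.9 °C

Sum the resistances:
  R_nickel alloy = (1/7.82 − 1/7.86)/(4πk) = 6.508×10^-4/(4π·13.0) = 3.984×10^-6 K/W
ΣR = 3.984×10^-6 K/W
ΔT = Q·ΣR = 4.39×10^7 × 3.984×10^-6 = 174.9 K
Heat flows inward, so T_out = T_in + ΔT = -161 + 174.9 = 13.9 °C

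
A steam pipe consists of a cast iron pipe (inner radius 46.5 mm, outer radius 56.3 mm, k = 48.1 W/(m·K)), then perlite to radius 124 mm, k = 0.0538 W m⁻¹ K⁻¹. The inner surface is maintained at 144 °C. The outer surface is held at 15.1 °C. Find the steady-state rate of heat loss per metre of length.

Q' = 55.2 W/m

Series thermal resistances, inner to outer:
  R'_cast iron = ln(0.0563/0.0465)/(2πk) = 0.1912/(2π·48.1) = 6.328×10^-4 m·K/W
  R'_perlite = ln(0.124/0.0563)/(2πk) = 0.7896/(2π·0.0538) = 2.336 m·K/W
ΣR = 6.328×10^-4 + 2.336 = 2.337 m·K/W
Q' = ΔT/ΣR = (144 °C − 15.1 °C)/2.337 = 55.2 W/m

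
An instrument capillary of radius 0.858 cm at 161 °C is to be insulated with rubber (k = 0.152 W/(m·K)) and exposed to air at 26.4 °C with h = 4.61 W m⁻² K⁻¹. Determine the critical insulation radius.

r_cr = 3.30 cm

For a cylinder, r_cr = k_ins/h = 0.152/4.61 = 0.0330 m = 3.30 cm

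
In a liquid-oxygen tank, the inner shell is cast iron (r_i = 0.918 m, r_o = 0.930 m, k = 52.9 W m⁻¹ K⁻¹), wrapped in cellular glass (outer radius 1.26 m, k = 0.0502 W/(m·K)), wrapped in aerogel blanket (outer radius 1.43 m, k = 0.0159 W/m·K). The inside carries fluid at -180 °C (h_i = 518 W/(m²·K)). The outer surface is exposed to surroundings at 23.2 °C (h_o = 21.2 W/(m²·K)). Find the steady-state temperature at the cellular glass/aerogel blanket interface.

Series thermal resistances, inner to outer:
  R_conv,in = 1/(4πr²h) = 1/(4π·0.918²·518) = 1.823×10^-4 K/W
  R_cast iron = (1/0.918 − 1/0.930)/(4πk) = 0.01406/(4π·52.9) = 2.114×10^-5 K/W
  R_cellular glass = (1/0.930 − 1/1.26)/(4πk) = 0.2816/(4π·0.0502) = 0.4464 K/W
  R_aerogel blanket = (1/1.26 − 1/1.43)/(4πk) = 0.09435/(4π·0.0159) = 0.4722 K/W
  R_conv,out = 1/(4πr²h) = 1/(4π·1.43²·21.2) = 0.001836 K/W
ΣR = 1.823×10^-4 + 2.114×10^-5 + 0.4464 + 0.4722 + 0.001836 = 0.9206 K/W
Q = ΔT/ΣR = (-180 °C − 23.2 °C)/0.9206 = -220.7 W
From the inner boundary to the cellular glass/aerogel blanket interface, ΣR_partial = 0.4466 K/W.
T_interface = T_in − Q·ΣR_partial = -180 °C − (-220.7)(0.4466) = -81.4 °C

T = -81.4 °C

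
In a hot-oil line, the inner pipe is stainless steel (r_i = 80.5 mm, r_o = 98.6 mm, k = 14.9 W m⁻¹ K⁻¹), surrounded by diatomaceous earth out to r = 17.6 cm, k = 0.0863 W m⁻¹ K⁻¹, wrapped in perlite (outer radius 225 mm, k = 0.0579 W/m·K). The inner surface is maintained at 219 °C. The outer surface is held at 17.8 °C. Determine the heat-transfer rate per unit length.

Q' = 115 W/m

Resistance network (inner→outer):
  R'_stainless steel = ln(0.0986/0.0805)/(2πk) = 0.2028/(2π·14.9) = 0.002166 m·K/W
  R'_diatomaceous earth = ln(0.176/0.0986)/(2πk) = 0.5794/(2π·0.0863) = 1.069 m·K/W
  R'_perlite = ln(0.225/0.176)/(2πk) = 0.2456/(2π·0.0579) = 0.6751 m·K/W
ΣR = 0.002166 + 1.069 + 0.6751 = 1.746 m·K/W
Q' = ΔT/ΣR = (219 °C − 17.8 °C)/1.746 = 115 W/m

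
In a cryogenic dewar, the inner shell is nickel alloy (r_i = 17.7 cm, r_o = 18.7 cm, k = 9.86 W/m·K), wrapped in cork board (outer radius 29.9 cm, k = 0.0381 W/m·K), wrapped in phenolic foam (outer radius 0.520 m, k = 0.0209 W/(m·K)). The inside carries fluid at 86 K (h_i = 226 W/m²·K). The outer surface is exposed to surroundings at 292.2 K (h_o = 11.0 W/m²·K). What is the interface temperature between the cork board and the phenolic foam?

T = 175.8 K

Treat each layer as a resistance in series:
  R_conv,in = 1/(4πr²h) = 1/(4π·0.177²·226) = 0.01124 K/W
  R_nickel alloy = (1/0.177 − 1/0.187)/(4πk) = 0.3021/(4π·9.86) = 0.002438 K/W
  R_cork board = (1/0.187 − 1/0.299)/(4πk) = 2.003/(4π·0.0381) = 4.184 K/W
  R_phenolic foam = (1/0.299 − 1/0.520)/(4πk) = 1.421/(4π·0.0209) = 5.412 K/W
  R_conv,out = 1/(4πr²h) = 1/(4π·0.520²·11.0) = 0.02675 K/W
ΣR = 0.01124 + 0.002438 + 4.184 + 5.412 + 0.02675 = 9.636 K/W
Q = ΔT/ΣR = (86 K − 292.2 K)/9.636 = -21.40 W
From the inner boundary to the cork board/phenolic foam interface, ΣR_partial = 4.198 K/W.
T_interface = T_in − Q·ΣR_partial = 86 K − (-21.40)(4.198) = 175.8 K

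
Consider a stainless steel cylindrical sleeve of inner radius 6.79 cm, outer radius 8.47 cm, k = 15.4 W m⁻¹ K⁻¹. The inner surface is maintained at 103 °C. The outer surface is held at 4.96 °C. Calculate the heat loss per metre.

Q' = 2πk·ΔT/ln(r₂/r₁) = 2π × 15.4 × 98.04 / ln(0.0847/0.0679) = 42900 W/m

Q' = 42.9 kW/m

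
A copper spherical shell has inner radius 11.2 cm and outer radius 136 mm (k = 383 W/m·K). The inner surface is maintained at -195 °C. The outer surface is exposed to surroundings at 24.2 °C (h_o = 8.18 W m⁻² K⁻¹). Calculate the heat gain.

Resistance network (inner→outer):
  R_copper = (1/0.112 − 1/0.136)/(4πk) = 1.576/(4π·383) = 3.274×10^-4 K/W
  R_conv,out = 1/(4πr²h) = 1/(4π·0.136²·8.18) = 0.5260 K/W
ΣR = 3.274×10^-4 + 0.5260 = 0.5263 K/W
Q = ΔT/ΣR = (-195 °C − 24.2 °C)/0.5263 = -416 W
(Negative Q ⇒ heat flows inward; heat gain = 416 W.)

Q = 416 W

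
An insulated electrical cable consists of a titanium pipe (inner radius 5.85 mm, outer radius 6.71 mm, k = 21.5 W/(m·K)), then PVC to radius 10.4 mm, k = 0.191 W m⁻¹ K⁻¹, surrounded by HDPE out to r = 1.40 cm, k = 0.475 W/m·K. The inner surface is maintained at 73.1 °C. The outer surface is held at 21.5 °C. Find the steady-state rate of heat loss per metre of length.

Series thermal resistances, inner to outer:
  R'_titanium = ln(0.00671/0.00585)/(2πk) = 0.1372/(2π·21.5) = 0.001015 m·K/W
  R'_PVC = ln(0.0104/0.00671)/(2πk) = 0.4382/(2π·0.191) = 0.3651 m·K/W
  R'_HDPE = ln(0.0140/0.0104)/(2πk) = 0.2973/(2π·0.475) = 0.09960 m·K/W
ΣR = 0.001015 + 0.3651 + 0.09960 = 0.4657 m·K/W
Q' = ΔT/ΣR = (73.1 °C − 21.5 °C)/0.4657 = 111 W/m

Q' = 111 W/m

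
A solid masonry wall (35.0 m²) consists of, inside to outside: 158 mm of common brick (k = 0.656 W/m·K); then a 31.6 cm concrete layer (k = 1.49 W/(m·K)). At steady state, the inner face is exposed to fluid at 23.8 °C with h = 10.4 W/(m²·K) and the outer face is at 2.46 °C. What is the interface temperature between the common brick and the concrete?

T = 10.7 °C

Resistance network (inner→outer):
  R_conv,in = 1/(hA) = 1/(10.4·35.0) = 0.002747 K/W
  R_common brick = L/(kA) = 0.158/(0.656·35.0) = 0.006882 K/W
  R_concrete = L/(kA) = 0.316/(1.49·35.0) = 0.006059 K/W
ΣR = 0.002747 + 0.006882 + 0.006059 = 0.01569 K/W
Q = ΔT/ΣR = (23.8 °C − 2.46 °C)/0.01569 = 1360 W
From the inner boundary to the common brick/concrete interface, ΣR_partial = 0.009629 K/W.
T_interface = T_in − Q·ΣR_partial = 23.8 °C − (1360)(0.009629) = 10.7 °C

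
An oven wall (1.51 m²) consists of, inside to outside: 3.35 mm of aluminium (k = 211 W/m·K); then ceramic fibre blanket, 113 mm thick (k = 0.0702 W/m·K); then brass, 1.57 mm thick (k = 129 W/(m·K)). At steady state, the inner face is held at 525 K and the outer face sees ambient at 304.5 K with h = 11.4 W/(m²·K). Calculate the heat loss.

Resistance network (inner→outer):
  R_aluminium = L/(kA) = 0.00335/(211·1.51) = 1.051×10^-5 K/W
  R_ceramic fibre blanket = L/(kA) = 0.113/(0.0702·1.51) = 1.066 K/W
  R_brass = L/(kA) = 0.00157/(129·1.51) = 8.060×10^-6 K/W
  R_conv,out = 1/(hA) = 1/(11.4·1.51) = 0.05809 K/W
ΣR = 1.051×10^-5 + 1.066 + 8.060×10^-6 + 0.05809 = 1.124 K/W
Q = ΔT/ΣR = (525 K − 304.5 K)/1.124 = 196 W

Q = 196 W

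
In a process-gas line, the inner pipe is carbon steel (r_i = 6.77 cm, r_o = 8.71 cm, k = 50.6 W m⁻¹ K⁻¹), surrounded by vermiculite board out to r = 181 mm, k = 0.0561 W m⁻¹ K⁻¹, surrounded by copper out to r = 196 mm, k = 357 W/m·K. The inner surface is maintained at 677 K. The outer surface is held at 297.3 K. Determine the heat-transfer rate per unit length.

Series thermal resistances, inner to outer:
  R'_carbon steel = ln(0.0871/0.0677)/(2πk) = 0.2520/(2π·50.6) = 7.925×10^-4 m·K/W
  R'_vermiculite board = ln(0.181/0.0871)/(2πk) = 0.7314/(2π·0.0561) = 2.075 m·K/W
  R'_copper = ln(0.196/0.181)/(2πk) = 0.07962/(2π·357) = 3.549×10^-5 m·K/W
ΣR = 7.925×10^-4 + 2.075 + 3.549×10^-5 = 2.076 m·K/W
Q' = ΔT/ΣR = (677 K − 297.3 K)/2.076 = 183 W/m

Q' = 183 W/m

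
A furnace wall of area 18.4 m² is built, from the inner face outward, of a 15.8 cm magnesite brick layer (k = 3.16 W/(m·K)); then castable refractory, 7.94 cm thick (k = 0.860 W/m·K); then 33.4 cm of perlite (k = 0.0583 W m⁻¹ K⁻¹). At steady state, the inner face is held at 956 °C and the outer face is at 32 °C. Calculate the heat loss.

Q = 2.90 kW

Series thermal resistances, inner to outer:
  R_magnesite brick = L/(kA) = 0.158/(3.16·18.4) = 0.002717 K/W
  R_castable refractory = L/(kA) = 0.0794/(0.860·18.4) = 0.005018 K/W
  R_perlite = L/(kA) = 0.334/(0.0583·18.4) = 0.3114 K/W
ΣR = 0.002717 + 0.005018 + 0.3114 = 0.3191 K/W
Q = ΔT/ΣR = (956 °C − 32 °C)/0.3191 = 2900 W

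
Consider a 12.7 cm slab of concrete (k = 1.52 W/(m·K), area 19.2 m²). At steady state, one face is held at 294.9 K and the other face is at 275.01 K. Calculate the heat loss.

Q = 4570 W

Q = kA·ΔT/L = 1.52 × 19.2 × |294.9 K − 275.01 K| / 0.127 = 4570 W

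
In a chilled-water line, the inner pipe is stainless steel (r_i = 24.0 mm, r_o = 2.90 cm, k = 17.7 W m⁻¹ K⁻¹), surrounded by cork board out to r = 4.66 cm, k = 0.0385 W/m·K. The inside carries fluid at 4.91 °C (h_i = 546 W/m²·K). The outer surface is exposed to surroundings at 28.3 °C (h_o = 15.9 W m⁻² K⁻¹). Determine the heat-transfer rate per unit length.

Q' = 10.7 W/m

Series thermal resistances, inner to outer:
  R'_conv,in = 1/(2πr h) = 1/(2π·0.0240·546) = 0.01215 m·K/W
  R'_stainless steel = ln(0.0290/0.0240)/(2πk) = 0.1892/(2π·17.7) = 0.001702 m·K/W
  R'_cork board = ln(0.0466/0.0290)/(2πk) = 0.4743/(2π·0.0385) = 1.961 m·K/W
  R'_conv,out = 1/(2πr h) = 1/(2π·0.0466·15.9) = 0.2148 m·K/W
ΣR = 0.01215 + 0.001702 + 1.961 + 0.2148 = 2.190 m·K/W
Q' = ΔT/ΣR = (4.91 °C − 28.3 °C)/2.190 = -10.7 W/m
(Negative Q' ⇒ heat flows inward; heat gain = 10.7 W/m.)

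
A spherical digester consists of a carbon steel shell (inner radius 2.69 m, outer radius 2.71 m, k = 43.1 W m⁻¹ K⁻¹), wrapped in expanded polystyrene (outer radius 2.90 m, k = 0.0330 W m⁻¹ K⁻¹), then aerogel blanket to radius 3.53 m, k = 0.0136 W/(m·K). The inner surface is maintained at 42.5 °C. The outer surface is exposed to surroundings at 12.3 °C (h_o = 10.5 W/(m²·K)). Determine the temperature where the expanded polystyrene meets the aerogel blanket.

T = 38.3 °C

Treat each layer as a resistance in series:
  R_carbon steel = (1/2.69 − 1/2.71)/(4πk) = 0.002744/(4π·43.1) = 5.065×10^-6 K/W
  R_expanded polystyrene = (1/2.71 − 1/2.90)/(4πk) = 0.02418/(4π·0.0330) = 0.05830 K/W
  R_aerogel blanket = (1/2.90 − 1/3.53)/(4πk) = 0.06154/(4π·0.0136) = 0.3601 K/W
  R_conv,out = 1/(4πr²h) = 1/(4π·3.53²·10.5) = 6.082×10^-4 K/W
ΣR = 5.065×10^-6 + 0.05830 + 0.3601 + 6.082×10^-4 = 0.4190 K/W
Q = ΔT/ΣR = (42.5 °C − 12.3 °C)/0.4190 = 72.08 W
From the inner boundary to the expanded polystyrene/aerogel blanket interface, ΣR_partial = 0.05831 K/W.
T_interface = T_in − Q·ΣR_partial = 42.5 °C − (72.08)(0.05831) = 38.3 °C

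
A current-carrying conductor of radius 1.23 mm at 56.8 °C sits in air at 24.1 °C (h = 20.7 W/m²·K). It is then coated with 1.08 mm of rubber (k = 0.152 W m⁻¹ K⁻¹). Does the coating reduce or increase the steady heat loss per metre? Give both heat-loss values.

increases: 5.23 → 8.20 W/m

Critical radius for a cylinder: r_cr = k/h = 0.00734 m = 0.734 cm.
Outer radius after coating: r₂ = 0.00123 + 0.00108 = 0.00231 m.
Since r₁ < r_cr and r₂ ≤ r_cr, the coating moves toward the maximum at r_cr — heat loss rises.
Bare: R = 1/(2πr₁h) = 6.251 m·K/W; Q = 32.7/6.251 = 5.23 W/m.
Coated: R = R_cond + R_conv = 3.988 m·K/W; Q = 32.7/3.988 = 8.20 W/m.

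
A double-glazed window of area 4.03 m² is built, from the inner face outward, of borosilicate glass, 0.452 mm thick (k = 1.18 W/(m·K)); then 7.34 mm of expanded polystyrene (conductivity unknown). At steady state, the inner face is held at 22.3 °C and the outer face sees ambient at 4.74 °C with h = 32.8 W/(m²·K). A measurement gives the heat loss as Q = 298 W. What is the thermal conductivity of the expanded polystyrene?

k = 0.0355 W/m·K

ΣR = ΔT/Q = |22.3 − 4.74|/298 = 0.05893 K/W
Known resistances:
  R_borosilicate glass = L/(kA) = 4.52×10^-4/(1.18·4.03) = 9.505×10^-5 K/W
  R_conv,out = 1/(hA) = 1/(32.8·4.03) = 0.007565 K/W
R_expanded polystyrene = ΣR − ΣR_known = 0.05893 − 0.007660 = 0.05127 K/W
L/(kA) = 0.05127 ⇒ k = 0.00734/(0.05127·4.03) = 0.0355 W/m·K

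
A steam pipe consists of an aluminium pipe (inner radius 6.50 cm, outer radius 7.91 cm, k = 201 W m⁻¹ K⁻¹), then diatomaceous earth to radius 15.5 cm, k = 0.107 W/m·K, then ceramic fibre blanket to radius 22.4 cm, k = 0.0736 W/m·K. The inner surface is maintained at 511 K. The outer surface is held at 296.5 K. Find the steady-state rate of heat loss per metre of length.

Q' = 119 W/m

Series thermal resistances, inner to outer:
  R'_aluminium = ln(0.0791/0.0650)/(2πk) = 0.1963/(2π·201) = 1.555×10^-4 m·K/W
  R'_diatomaceous earth = ln(0.155/0.0791)/(2πk) = 0.6727/(2π·0.107) = 1.001 m·K/W
  R'_ceramic fibre blanket = ln(0.224/0.155)/(2πk) = 0.3682/(2π·0.0736) = 0.7963 m·K/W
ΣR = 1.555×10^-4 + 1.001 + 0.7963 = 1.797 m·K/W
Q' = ΔT/ΣR = (511 K − 296.5 K)/1.797 = 119 W/m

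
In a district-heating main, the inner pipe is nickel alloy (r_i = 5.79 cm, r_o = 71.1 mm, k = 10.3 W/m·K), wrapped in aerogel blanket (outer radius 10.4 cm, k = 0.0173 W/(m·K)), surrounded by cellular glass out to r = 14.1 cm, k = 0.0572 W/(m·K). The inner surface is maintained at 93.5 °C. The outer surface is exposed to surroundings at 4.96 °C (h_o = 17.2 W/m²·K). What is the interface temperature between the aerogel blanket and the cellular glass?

T = 23.3 °C

Series thermal resistances, inner to outer:
  R'_nickel alloy = ln(0.0711/0.0579)/(2πk) = 0.2054/(2π·10.3) = 0.003173 m·K/W
  R'_aerogel blanket = ln(0.104/0.0711)/(2πk) = 0.3803/(2π·0.0173) = 3.499 m·K/W
  R'_cellular glass = ln(0.141/0.104)/(2πk) = 0.3044/(2π·0.0572) = 0.8469 m·K/W
  R'_conv,out = 1/(2πr h) = 1/(2π·0.141·17.2) = 0.06563 m·K/W
ΣR = 0.003173 + 3.499 + 0.8469 + 0.06563 = 4.415 m·K/W
Q' = ΔT/ΣR = (93.5 °C − 4.96 °C)/4.415 = 20.05 W/m
From the inner boundary to the aerogel blanket/cellular glass interface, ΣR_partial = 3.502 m·K/W.
T_interface = T_in − Q'·ΣR_partial = 93.5 °C − (20.05)(3.502) = 23.3 °C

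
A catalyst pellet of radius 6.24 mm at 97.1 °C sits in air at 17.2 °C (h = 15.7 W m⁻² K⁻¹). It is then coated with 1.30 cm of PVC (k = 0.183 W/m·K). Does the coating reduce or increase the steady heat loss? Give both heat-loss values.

increases: 0.614 → 1.31 W

Critical radius for a sphere: r_cr = 2k/h = 0.0233 m = 2.33 cm.
Outer radius after coating: r₂ = 0.00624 + 0.0130 = 0.01924 m.
Since r₁ < r_cr and r₂ ≤ r_cr, the coating moves toward the maximum at r_cr — heat loss rises.
Bare: R = 1/(4πr₁²h) = 130.2 K/W; Q = 79.9/130.2 = 0.614 W.
Coated: R = R_cond + R_conv = 60.78 K/W; Q = 79.9/60.78 = 1.31 W.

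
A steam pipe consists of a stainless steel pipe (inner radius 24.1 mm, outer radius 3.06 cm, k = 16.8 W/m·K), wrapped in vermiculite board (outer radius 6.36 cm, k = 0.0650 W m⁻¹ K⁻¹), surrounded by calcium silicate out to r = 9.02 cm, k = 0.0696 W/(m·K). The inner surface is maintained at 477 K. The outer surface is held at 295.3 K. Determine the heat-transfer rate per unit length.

Q' = 70.1 W/m

Treat each layer as a resistance in series:
  R'_stainless steel = ln(0.0306/0.0241)/(2πk) = 0.2388/(2π·16.8) = 0.002262 m·K/W
  R'_vermiculite board = ln(0.0636/0.0306)/(2πk) = 0.7316/(2π·0.0650) = 1.791 m·K/W
  R'_calcium silicate = ln(0.0902/0.0636)/(2πk) = 0.3494/(2π·0.0696) = 0.7990 m·K/W
ΣR = 0.002262 + 1.791 + 0.7990 = 2.592 m·K/W
Q' = ΔT/ΣR = (477 K − 295.3 K)/2.592 = 70.1 W/m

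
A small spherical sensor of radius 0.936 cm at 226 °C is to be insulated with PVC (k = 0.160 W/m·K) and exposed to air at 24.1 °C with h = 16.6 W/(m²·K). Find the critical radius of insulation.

r_cr = 1.93 cm

For a sphere, r_cr = 2k_ins/h = 2·0.160/16.6 = 0.0193 m = 1.93 cm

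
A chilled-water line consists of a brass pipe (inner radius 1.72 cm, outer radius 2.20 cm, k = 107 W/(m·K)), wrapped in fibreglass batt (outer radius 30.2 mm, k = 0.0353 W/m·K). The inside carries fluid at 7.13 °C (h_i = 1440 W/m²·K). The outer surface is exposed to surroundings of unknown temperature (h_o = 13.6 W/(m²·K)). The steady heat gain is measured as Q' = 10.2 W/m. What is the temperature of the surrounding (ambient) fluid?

Sum the resistances:
  R'_conv,in = 1/(2πr h) = 1/(2π·0.0172·1440) = 0.006426 m·K/W
  R'_brass = ln(0.0220/0.0172)/(2πk) = 0.2461/(2π·107) = 3.661×10^-4 m·K/W
  R'_fibreglass batt = ln(0.0302/0.0220)/(2πk) = 0.3168/(2π·0.0353) = 1.428 m·K/W
  R'_conv,out = 1/(2πr h) = 1/(2π·0.0302·13.6) = 0.3875 m·K/W
ΣR = 1.823 m·K/W
ΔT = Q'·ΣR = 10.2 × 1.823 = 18.59 K
Heat flows inward, so T_out = T_in + ΔT = 7.13 + 18.59 = 25.7 °C

T_out = 25.7 °C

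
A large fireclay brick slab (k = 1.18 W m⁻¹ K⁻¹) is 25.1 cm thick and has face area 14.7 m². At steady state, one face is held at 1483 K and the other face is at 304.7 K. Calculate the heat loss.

Q = 81400 W

Q = kA·ΔT/L = 1.18 × 14.7 × |1483 K − 304.7 K| / 0.251 = 81400 W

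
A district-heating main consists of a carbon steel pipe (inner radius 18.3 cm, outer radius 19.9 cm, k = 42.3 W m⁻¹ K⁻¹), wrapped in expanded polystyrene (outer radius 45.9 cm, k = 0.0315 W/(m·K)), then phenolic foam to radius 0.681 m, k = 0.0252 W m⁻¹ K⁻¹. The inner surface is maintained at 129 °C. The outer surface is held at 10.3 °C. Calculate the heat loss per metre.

Q' = 17.7 W/m

Series thermal resistances, inner to outer:
  R'_carbon steel = ln(0.199/0.183)/(2πk) = 0.08382/(2π·42.3) = 3.154×10^-4 m·K/W
  R'_expanded polystyrene = ln(0.459/0.199)/(2πk) = 0.8357/(2π·0.0315) = 4.223 m·K/W
  R'_phenolic foam = ln(0.681/0.459)/(2πk) = 0.3945/(2π·0.0252) = 2.492 m·K/W
ΣR = 3.154×10^-4 + 4.223 + 2.492 = 6.715 m·K/W
Q' = ΔT/ΣR = (129 °C − 10.3 °C)/6.715 = 17.7 W/m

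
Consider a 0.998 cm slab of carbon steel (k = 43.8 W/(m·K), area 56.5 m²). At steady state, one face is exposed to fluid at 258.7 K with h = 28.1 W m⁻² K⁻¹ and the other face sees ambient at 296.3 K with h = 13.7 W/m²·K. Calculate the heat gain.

Q = 19.5 kW

Treat each layer as a resistance in series:
  R_conv,in = 1/(hA) = 1/(28.1·56.5) = 6.299×10^-4 K/W
  R_carbon steel = L/(kA) = 0.00998/(43.8·56.5) = 4.033×10^-6 K/W
  R_conv,out = 1/(hA) = 1/(13.7·56.5) = 0.001292 K/W
ΣR = 6.299×10^-4 + 4.033×10^-6 + 0.001292 = 0.001926 K/W
Q = ΔT/ΣR = (258.7 K − 296.3 K)/0.001926 = -19500 W
(Negative Q ⇒ heat flows inward; heat gain = 19500 W.)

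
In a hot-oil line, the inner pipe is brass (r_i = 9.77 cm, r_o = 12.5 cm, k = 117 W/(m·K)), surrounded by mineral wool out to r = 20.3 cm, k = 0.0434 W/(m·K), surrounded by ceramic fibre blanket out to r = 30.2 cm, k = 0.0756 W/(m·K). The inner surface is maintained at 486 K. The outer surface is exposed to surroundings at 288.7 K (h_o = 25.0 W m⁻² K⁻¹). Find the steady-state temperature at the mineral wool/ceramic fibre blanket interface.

T = 352.9 K

Series thermal resistances, inner to outer:
  R'_brass = ln(0.125/0.0977)/(2πk) = 0.2464/(2π·117) = 3.352×10^-4 m·K/W
  R'_mineral wool = ln(0.203/0.125)/(2πk) = 0.4849/(2π·0.0434) = 1.778 m·K/W
  R'_ceramic fibre blanket = ln(0.302/0.203)/(2πk) = 0.3972/(2π·0.0756) = 0.8362 m·K/W
  R'_conv,out = 1/(2πr h) = 1/(2π·0.302·25.0) = 0.02108 m·K/W
ΣR = 3.352×10^-4 + 1.778 + 0.8362 + 0.02108 = 2.636 m·K/W
Q' = ΔT/ΣR = (486 K − 288.7 K)/2.636 = 74.85 W/m
From the inner boundary to the mineral wool/ceramic fibre blanket interface, ΣR_partial = 1.778 m·K/W.
T_interface = T_in − Q'·ΣR_partial = 486 K − (74.85)(1.778) = 352.9 K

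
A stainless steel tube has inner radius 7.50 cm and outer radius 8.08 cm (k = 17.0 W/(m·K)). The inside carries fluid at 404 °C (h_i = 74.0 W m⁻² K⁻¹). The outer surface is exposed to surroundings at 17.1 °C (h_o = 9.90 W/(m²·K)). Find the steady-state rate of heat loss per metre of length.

Q' = 1690 W/m

Resistance network (inner→outer):
  R'_conv,in = 1/(2πr h) = 1/(2π·0.0750·74.0) = 0.02868 m·K/W
  R'_stainless steel = ln(0.0808/0.0750)/(2πk) = 0.07449/(2π·17.0) = 6.974×10^-4 m·K/W
  R'_conv,out = 1/(2πr h) = 1/(2π·0.0808·9.90) = 0.1990 m·K/W
ΣR = 0.02868 + 6.974×10^-4 + 0.1990 = 0.2284 m·K/W
Q' = ΔT/ΣR = (404 °C − 17.1 °C)/0.2284 = 1690 W/m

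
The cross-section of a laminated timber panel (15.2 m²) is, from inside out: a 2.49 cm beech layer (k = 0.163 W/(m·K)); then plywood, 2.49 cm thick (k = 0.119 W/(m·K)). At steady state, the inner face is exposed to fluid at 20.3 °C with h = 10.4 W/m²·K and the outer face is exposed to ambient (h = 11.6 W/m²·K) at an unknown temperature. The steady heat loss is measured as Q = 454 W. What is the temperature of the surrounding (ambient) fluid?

Sum the resistances:
  R_conv,in = 1/(hA) = 1/(10.4·15.2) = 0.006326 K/W
  R_beech = L/(kA) = 0.0249/(0.163·15.2) = 0.01005 K/W
  R_plywood = L/(kA) = 0.0249/(0.119·15.2) = 0.01377 K/W
  R_conv,out = 1/(hA) = 1/(11.6·15.2) = 0.005672 K/W
ΣR = 0.03581 K/W
ΔT = Q·ΣR = 454 × 0.03581 = 16.26 K
Heat flows outward, so T_out = T_in − ΔT = 20.3 − 16.26 = 4.04 °C

T_out = 4.04 °C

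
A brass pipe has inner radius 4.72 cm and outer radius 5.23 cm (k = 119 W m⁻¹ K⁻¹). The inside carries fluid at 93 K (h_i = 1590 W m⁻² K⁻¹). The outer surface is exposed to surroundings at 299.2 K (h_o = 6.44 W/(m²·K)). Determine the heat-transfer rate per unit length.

Q' = 434 W/m

Resistance network (inner→outer):
  R'_conv,in = 1/(2πr h) = 1/(2π·0.0472·1590) = 0.002121 m·K/W
  R'_brass = ln(0.0523/0.0472)/(2πk) = 0.1026/(2π·119) = 1.372×10^-4 m·K/W
  R'_conv,out = 1/(2πr h) = 1/(2π·0.0523·6.44) = 0.4725 m·K/W
ΣR = 0.002121 + 1.372×10^-4 + 0.4725 = 0.4748 m·K/W
Q' = ΔT/ΣR = (93 K − 299.2 K)/0.4748 = -434 W/m
(Negative Q' ⇒ heat flows inward; heat gain = 434 W/m.)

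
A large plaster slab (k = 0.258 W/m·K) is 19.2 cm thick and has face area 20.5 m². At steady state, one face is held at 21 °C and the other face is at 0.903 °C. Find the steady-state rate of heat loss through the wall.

Q = 554 W

Q = kA·ΔT/L = 0.258 × 20.5 × |21 °C − 0.903 °C| / 0.192 = 554 W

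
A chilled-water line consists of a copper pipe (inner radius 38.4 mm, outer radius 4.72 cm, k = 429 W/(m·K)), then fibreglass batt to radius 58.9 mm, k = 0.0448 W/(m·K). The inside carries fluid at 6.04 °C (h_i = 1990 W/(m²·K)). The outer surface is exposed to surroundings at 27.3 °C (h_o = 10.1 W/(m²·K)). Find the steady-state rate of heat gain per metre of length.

Q' = 20.1 W/m

Resistance network (inner→outer):
  R'_conv,in = 1/(2πr h) = 1/(2π·0.0384·1990) = 0.002083 m·K/W
  R'_copper = ln(0.0472/0.0384)/(2πk) = 0.2063/(2π·429) = 7.655×10^-5 m·K/W
  R'_fibreglass batt = ln(0.0589/0.0472)/(2πk) = 0.2214/(2π·0.0448) = 0.7867 m·K/W
  R'_conv,out = 1/(2πr h) = 1/(2π·0.0589·10.1) = 0.2675 m·K/W
ΣR = 0.002083 + 7.655×10^-5 + 0.7867 + 0.2675 = 1.056 m·K/W
Q' = ΔT/ΣR = (6.04 °C − 27.3 °C)/1.056 = -20.1 W/m
(Negative Q' ⇒ heat flows inward; heat gain = 20.1 W/m.)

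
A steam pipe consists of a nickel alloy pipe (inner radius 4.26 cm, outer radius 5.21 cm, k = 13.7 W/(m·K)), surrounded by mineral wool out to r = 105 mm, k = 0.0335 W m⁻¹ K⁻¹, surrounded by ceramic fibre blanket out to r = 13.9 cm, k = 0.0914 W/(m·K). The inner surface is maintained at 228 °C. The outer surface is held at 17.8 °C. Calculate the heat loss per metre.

Q' = 55.0 W/m

Series thermal resistances, inner to outer:
  R'_nickel alloy = ln(0.0521/0.0426)/(2πk) = 0.2013/(2π·13.7) = 0.002339 m·K/W
  R'_mineral wool = ln(0.105/0.0521)/(2πk) = 0.7008/(2π·0.0335) = 3.329 m·K/W
  R'_ceramic fibre blanket = ln(0.139/0.105)/(2πk) = 0.2805/(2π·0.0914) = 0.4885 m·K/W
ΣR = 0.002339 + 3.329 + 0.4885 = 3.820 m·K/W
Q' = ΔT/ΣR = (228 °C − 17.8 °C)/3.820 = 55.0 W/m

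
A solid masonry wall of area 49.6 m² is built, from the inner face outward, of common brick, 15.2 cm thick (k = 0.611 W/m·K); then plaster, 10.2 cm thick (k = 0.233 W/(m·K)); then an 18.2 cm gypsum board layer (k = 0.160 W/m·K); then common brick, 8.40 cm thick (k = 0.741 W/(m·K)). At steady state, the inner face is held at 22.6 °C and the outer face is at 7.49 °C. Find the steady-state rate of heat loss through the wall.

Q = 387 W

Resistance network (inner→outer):
  R_common brick = L/(kA) = 0.152/(0.611·49.6) = 0.005016 K/W
  R_plaster = L/(kA) = 0.102/(0.233·49.6) = 0.008826 K/W
  R_gypsum board = L/(kA) = 0.182/(0.160·49.6) = 0.02293 K/W
  R_common brick = L/(kA) = 0.0840/(0.741·49.6) = 0.002285 K/W
ΣR = 0.005016 + 0.008826 + 0.02293 + 0.002285 = 0.03906 K/W
Q = ΔT/ΣR = (22.6 °C − 7.49 °C)/0.03906 = 387 W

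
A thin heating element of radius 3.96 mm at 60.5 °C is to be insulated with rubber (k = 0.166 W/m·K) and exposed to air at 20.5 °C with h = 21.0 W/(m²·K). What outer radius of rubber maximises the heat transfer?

For a cylinder, r_cr = k_ins/h = 0.166/21.0 = 0.00790 m = 0.790 cm

r_cr = 0.790 cm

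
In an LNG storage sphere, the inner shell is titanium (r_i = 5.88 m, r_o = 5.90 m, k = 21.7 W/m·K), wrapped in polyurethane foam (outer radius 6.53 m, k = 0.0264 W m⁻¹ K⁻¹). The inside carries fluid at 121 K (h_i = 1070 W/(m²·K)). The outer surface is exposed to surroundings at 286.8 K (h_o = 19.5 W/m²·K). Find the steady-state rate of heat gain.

Q = 3360 W

Series thermal resistances, inner to outer:
  R_conv,in = 1/(4πr²h) = 1/(4π·5.88²·1070) = 2.151×10^-6 K/W
  R_titanium = (1/5.88 − 1/5.90)/(4πk) = 5.765×10^-4/(4π·21.7) = 2.114×10^-6 K/W
  R_polyurethane foam = (1/5.90 − 1/6.53)/(4πk) = 0.01635/(4π·0.0264) = 0.04929 K/W
  R_conv,out = 1/(4πr²h) = 1/(4π·6.53²·19.5) = 9.570×10^-5 K/W
ΣR = 2.151×10^-6 + 2.114×10^-6 + 0.04929 + 9.570×10^-5 = 0.04939 K/W
Q = ΔT/ΣR = (121 K − 286.8 K)/0.04939 = -3360 W
(Negative Q ⇒ heat flows inward; heat gain = 3360 W.)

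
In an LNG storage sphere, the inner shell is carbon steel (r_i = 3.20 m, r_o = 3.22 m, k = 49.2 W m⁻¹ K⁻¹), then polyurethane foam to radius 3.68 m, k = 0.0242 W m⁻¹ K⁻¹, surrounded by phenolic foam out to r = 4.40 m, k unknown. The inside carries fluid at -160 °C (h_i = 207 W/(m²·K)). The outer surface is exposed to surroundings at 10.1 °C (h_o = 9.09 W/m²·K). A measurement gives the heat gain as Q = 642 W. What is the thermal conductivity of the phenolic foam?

ΣR = ΔT/Q = |-160 − 10.1|/642 = 0.2650 K/W
Known resistances:
  R_conv,in = 1/(4πr²h) = 1/(4π·3.20²·207) = 3.754×10^-5 K/W
  R_carbon steel = (1/3.20 − 1/3.22)/(4πk) = 0.001941/(4π·49.2) = 3.139×10^-6 K/W
  R_polyurethane foam = (1/3.22 − 1/3.68)/(4πk) = 0.03882/(4π·0.0242) = 0.1277 K/W
  R_conv,out = 1/(4πr²h) = 1/(4π·4.40²·9.09) = 4.522×10^-4 K/W
R_phenolic foam = ΣR − ΣR_known = 0.2650 − 0.1282 = 0.1368 K/W
(1/r₁−1/r₂)/(4πk) = 0.1368 ⇒ k = 0.04447/(4π·0.1368) = 0.0259 W/m·K

k = 0.0259 W/m·K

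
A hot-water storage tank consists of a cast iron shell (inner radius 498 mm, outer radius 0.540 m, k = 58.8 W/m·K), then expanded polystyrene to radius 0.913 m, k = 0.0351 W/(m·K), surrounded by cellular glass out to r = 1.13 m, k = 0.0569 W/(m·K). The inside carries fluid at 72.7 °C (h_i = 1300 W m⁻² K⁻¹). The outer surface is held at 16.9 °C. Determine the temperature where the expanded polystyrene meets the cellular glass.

Treat each layer as a resistance in series:
  R_conv,in = 1/(4πr²h) = 1/(4π·0.498²·1300) = 2.468×10^-4 K/W
  R_cast iron = (1/0.498 − 1/0.540)/(4πk) = 0.1562/(4π·58.8) = 2.114×10^-4 K/W
  R_expanded polystyrene = (1/0.540 − 1/0.913)/(4πk) = 0.7566/(4π·0.0351) = 1.715 K/W
  R_cellular glass = (1/0.913 − 1/1.13)/(4πk) = 0.2103/(4π·0.0569) = 0.2942 K/W
ΣR = 2.468×10^-4 + 2.114×10^-4 + 1.715 + 0.2942 = 2.010 K/W
Q = ΔT/ΣR = (72.7 °C − 16.9 °C)/2.010 = 27.76 W
From the inner boundary to the expanded polystyrene/cellular glass interface, ΣR_partial = 1.715 K/W.
T_interface = T_in − Q·ΣR_partial = 72.7 °C − (27.76)(1.715) = 25.1 °C

T = 25.1 °C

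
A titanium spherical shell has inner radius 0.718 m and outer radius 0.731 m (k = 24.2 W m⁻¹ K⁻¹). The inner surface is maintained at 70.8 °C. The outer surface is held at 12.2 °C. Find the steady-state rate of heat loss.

Q = 7.19×10^5 W

Q = 4πk·ΔT/(1/r₁ − 1/r₂) = 4π × 24.2 × 58.6 / (1/0.718 − 1/0.731) = 7.19×10^5 W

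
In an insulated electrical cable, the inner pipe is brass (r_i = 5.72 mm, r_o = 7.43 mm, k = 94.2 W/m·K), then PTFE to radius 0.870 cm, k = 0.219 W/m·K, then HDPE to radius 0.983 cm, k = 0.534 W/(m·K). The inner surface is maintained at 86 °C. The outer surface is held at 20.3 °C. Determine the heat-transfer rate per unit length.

Series thermal resistances, inner to outer:
  R'_brass = ln(0.00743/0.00572)/(2πk) = 0.2616/(2π·94.2) = 4.419×10^-4 m·K/W
  R'_PTFE = ln(0.00870/0.00743)/(2πk) = 0.1578/(2π·0.219) = 0.1147 m·K/W
  R'_HDPE = ln(0.00983/0.00870)/(2πk) = 0.1221/(2π·0.534) = 0.03640 m·K/W
ΣR = 4.419×10^-4 + 0.1147 + 0.03640 = 0.1515 m·K/W
Q' = ΔT/ΣR = (86 °C − 20.3 °C)/0.1515 = 434 W/m

Q' = 434 W/m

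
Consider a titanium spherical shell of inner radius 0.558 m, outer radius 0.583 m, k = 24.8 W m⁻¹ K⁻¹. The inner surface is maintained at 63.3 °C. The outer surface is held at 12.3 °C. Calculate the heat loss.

Q = 4πk·ΔT/(1/r₁ − 1/r₂) = 4π × 24.8 × 51 / (1/0.558 − 1/0.583) = 2.07×10^5 W

Q = 2.07×10^5 W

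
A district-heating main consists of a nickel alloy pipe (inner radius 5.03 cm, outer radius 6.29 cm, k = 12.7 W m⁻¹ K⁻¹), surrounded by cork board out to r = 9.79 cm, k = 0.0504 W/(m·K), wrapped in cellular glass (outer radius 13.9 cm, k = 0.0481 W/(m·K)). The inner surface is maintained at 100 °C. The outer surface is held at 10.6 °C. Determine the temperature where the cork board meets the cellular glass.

T = 51.1 °C

Series thermal resistances, inner to outer:
  R'_nickel alloy = ln(0.0629/0.0503)/(2πk) = 0.2235/(2π·12.7) = 0.002801 m·K/W
  R'_cork board = ln(0.0979/0.0629)/(2πk) = 0.4424/(2π·0.0504) = 1.397 m·K/W
  R'_cellular glass = ln(0.139/0.0979)/(2πk) = 0.3505/(2π·0.0481) = 1.160 m·K/W
ΣR = 0.002801 + 1.397 + 1.160 = 2.560 m·K/W
Q' = ΔT/ΣR = (100 °C − 10.6 °C)/2.560 = 34.92 W/m
From the inner boundary to the cork board/cellular glass interface, ΣR_partial = 1.400 m·K/W.
T_interface = T_in − Q'·ΣR_partial = 100 °C − (34.92)(1.400) = 51.1 °C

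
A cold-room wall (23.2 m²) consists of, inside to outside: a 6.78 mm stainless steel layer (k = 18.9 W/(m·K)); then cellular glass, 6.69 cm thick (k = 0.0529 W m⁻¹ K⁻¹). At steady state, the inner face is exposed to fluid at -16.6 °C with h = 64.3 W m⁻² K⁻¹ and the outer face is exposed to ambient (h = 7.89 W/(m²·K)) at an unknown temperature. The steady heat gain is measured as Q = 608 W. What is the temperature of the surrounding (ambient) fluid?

Series resistances:
  R_conv,in = 1/(hA) = 1/(64.3·23.2) = 6.703×10^-4 K/W
  R_stainless steel = L/(kA) = 0.00678/(18.9·23.2) = 1.546×10^-5 K/W
  R_cellular glass = L/(kA) = 0.0669/(0.0529·23.2) = 0.05451 K/W
  R_conv,out = 1/(hA) = 1/(7.89·23.2) = 0.005463 K/W
ΣR = 0.06066 K/W
ΔT = Q·ΣR = 608 × 0.06066 = 36.88 K
Heat flows inward, so T_out = T_in + ΔT = -16.6 + 36.88 = 20.3 °C

T_out = 20.3 °C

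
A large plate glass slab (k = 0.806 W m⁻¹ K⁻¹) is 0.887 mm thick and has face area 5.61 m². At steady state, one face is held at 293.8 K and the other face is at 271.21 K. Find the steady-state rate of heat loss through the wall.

Q = kA·ΔT/L = 0.806 × 5.61 × |293.8 K − 271.21 K| / 8.87×10^-4 = 1.15×10^5 W

Q = 115 kW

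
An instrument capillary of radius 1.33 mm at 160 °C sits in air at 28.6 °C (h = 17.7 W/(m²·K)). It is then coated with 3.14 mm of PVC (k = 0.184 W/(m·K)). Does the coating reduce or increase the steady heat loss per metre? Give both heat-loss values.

increases: 19.4 → 42.9 W/m

Critical radius for a cylinder: r_cr = k/h = 0.0104 m = 1.04 cm.
Outer radius after coating: r₂ = 0.00133 + 0.00314 = 0.00447 m.
Since r₁ < r_cr and r₂ ≤ r_cr, the coating moves toward the maximum at r_cr — heat loss rises.
Bare: R = 1/(2πr₁h) = 6.761 m·K/W; Q = 131.4/6.761 = 19.4 W/m.
Coated: R = R_cond + R_conv = 3.060 m·K/W; Q = 131.4/3.060 = 42.9 W/m.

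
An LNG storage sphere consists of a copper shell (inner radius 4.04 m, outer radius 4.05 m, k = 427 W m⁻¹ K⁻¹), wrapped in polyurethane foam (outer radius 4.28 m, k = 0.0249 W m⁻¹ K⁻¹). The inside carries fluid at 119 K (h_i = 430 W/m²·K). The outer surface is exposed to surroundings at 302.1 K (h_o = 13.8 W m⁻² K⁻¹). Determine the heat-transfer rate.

Series thermal resistances, inner to outer:
  R_conv,in = 1/(4πr²h) = 1/(4π·4.04²·430) = 1.134×10^-5 K/W
  R_copper = (1/4.04 − 1/4.05)/(4πk) = 6.112×10^-4/(4π·427) = 1.139×10^-7 K/W
  R_polyurethane foam = (1/4.05 − 1/4.28)/(4πk) = 0.01327/(4π·0.0249) = 0.04241 K/W
  R_conv,out = 1/(4πr²h) = 1/(4π·4.28²·13.8) = 3.148×10^-4 K/W
ΣR = 1.134×10^-5 + 1.139×10^-7 + 0.04241 + 3.148×10^-4 = 0.04274 K/W
Q = ΔT/ΣR = (119 K − 302.1 K)/0.04274 = -4280 W
(Negative Q ⇒ heat flows inward; heat gain = 4280 W.)

Q = 4.28 kW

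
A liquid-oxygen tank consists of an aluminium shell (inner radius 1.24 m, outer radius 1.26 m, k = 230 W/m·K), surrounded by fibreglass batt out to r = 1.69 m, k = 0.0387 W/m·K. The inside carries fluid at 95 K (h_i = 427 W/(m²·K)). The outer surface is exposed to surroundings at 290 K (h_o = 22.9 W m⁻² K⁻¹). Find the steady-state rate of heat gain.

Q = 468 W

Resistance network (inner→outer):
  R_conv,in = 1/(4πr²h) = 1/(4π·1.24²·427) = 1.212×10^-4 K/W
  R_aluminium = (1/1.24 − 1/1.26)/(4πk) = 0.01280/(4π·230) = 4.429×10^-6 K/W
  R_fibreglass batt = (1/1.26 − 1/1.69)/(4πk) = 0.2019/(4π·0.0387) = 0.4152 K/W
  R_conv,out = 1/(4πr²h) = 1/(4π·1.69²·22.9) = 0.001217 K/W
ΣR = 1.212×10^-4 + 4.429×10^-6 + 0.4152 + 0.001217 = 0.4165 K/W
Q = ΔT/ΣR = (95 K − 290 K)/0.4165 = -468 W
(Negative Q ⇒ heat flows inward; heat gain = 468 W.)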